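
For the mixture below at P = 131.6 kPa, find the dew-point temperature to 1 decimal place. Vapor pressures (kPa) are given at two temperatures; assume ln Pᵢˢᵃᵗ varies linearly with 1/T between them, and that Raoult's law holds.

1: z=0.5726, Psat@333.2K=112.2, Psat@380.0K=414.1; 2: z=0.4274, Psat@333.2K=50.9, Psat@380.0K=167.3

Dew-point temperature: Σzᵢ·P/Pᵢˢᵃᵗ(T) = 1. Interpolate ln Pᵢˢᵃᵗ = aᵢ + bᵢ/T.
  T = 333.2 K: ΣzᵢP/Pᵢˢᵃᵗ = 1.7766
  T = 380.0 K: ΣzᵢP/Pᵢˢᵃᵗ = 0.5182
  T = 356.6 K: ΣzᵢP/Pᵢˢᵃᵗ = 0.9211
  T = 344.9 K: ΣzᵢP/Pᵢˢᵃᵗ = 1.2649
  T = 350.8 K: ΣzᵢP/Pᵢˢᵃᵗ = 1.0751
  T = 353.7 K: ΣzᵢP/Pᵢˢᵃᵗ = 0.9945
Interpolating between 350.8 K and 353.7 K gives T ≈ 353.5 K.

T = 353.5 K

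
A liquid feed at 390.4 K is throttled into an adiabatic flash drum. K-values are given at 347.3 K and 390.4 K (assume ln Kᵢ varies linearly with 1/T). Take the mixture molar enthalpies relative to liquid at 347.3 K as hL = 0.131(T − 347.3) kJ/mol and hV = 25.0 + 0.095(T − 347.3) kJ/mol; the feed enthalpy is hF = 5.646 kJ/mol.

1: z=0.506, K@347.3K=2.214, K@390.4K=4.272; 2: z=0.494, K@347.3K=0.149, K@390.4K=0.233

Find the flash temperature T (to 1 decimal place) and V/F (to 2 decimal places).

Adiabatic flash: solve Rachford–Rice at each trial T, then check hF = ψ·hV(T) + (1−ψ)·hL(T).
  T = 347.3 K: K = (2.214, 0.149), RR gives ψ = 0.188, H_out = 4.692 kJ/mol
  T = 390.4 K: K = (4.272, 0.233), RR gives ψ = 0.509, H_out = 17.575 kJ/mol
  T = 368.9 K: K = (3.137, 0.189), RR gives ψ = 0.393, H_out = 12.342 kJ/mol
  T = 358.1 K: K = (2.649, 0.168), RR gives ψ = 0.309, H_out = 9.018 kJ/mol
  T = 352.7 K: K = (2.425, 0.159), RR gives ψ = 0.255, H_out = 7.026 kJ/mol
  T = 350.0 K: K = (2.318, 0.154), RR gives ψ = 0.223, H_out = 5.910 kJ/mol
  T = 348.6 K: K = (2.264, 0.151), RR gives ψ = 0.205, H_out = 5.292 kJ/mol
Linear interpolation between T = 348.6 (H_out = 5.292) and T = 350.0 (H_out = 5.910) on hF = 5.646 gives T ≈ 349.4 K, at which ψ = 0.22.

T = 349.4 K, V/F = 0.22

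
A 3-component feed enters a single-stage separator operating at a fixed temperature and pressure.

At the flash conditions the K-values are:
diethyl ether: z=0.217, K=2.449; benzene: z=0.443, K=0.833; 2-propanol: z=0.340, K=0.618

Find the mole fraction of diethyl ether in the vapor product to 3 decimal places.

y_diethyl ether = 0.377

Material balance + equilibrium reduce to Σ zᵢ(Kᵢ−1)/(1+ψ(Kᵢ−1)) = 0.
g(0) = ΣzᵢKᵢ − 1 = 0.111 and g(1) = 1 − Σzᵢ/Kᵢ = -0.171, so a root lies in (0, 1).
Iterate (Newton) starting at ψ = 0.5:
  ψ = 0.500: g = -0.0589, g' = -0.244 → ψ = 0.258
  ψ = 0.258: g = 0.0074, g' = -0.316 → ψ = 0.282
Converged at ψ = 0.282.
Compositions from xᵢ = zᵢ/(1+ψ(Kᵢ−1)), yᵢ = Kᵢxᵢ:
  diethyl ether: x = 0.154, y = 0.377
  benzene: x = 0.465, y = 0.387
  2-propanol: x = 0.381, y = 0.235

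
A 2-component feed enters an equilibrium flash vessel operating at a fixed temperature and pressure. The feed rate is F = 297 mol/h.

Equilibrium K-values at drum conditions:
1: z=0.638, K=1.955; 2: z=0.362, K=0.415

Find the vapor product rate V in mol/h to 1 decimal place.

Iterate (Newton) starting at ψ = 0.41:
  ψ = 0.410: g = 0.1593, g' = -0.515 → ψ = 0.719
  ψ = 0.719: g = -0.0044, g' = -0.574 → ψ = 0.712
Converged at ψ = 0.712.
Then V = ψ·F = 0.7115·297 = 211.3 mol/h and L = F − V = 85.7 mol/h.

V = 211.3 mol/h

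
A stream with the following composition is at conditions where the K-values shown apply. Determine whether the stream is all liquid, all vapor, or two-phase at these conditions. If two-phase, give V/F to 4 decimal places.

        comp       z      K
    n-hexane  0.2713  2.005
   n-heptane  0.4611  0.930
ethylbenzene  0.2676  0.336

two-phase, V/F = 0.1697

ΣzᵢKᵢ = 1.0627; Σzᵢ/Kᵢ = 1.4275.
Both exceed 1, so a two-phase solution exists.
Material balance + equilibrium reduce to Σ zᵢ(Kᵢ−1)/(1+ψ(Kᵢ−1)) = 0.
Newton–Raphson from ψ = 0.61:
  ψ = 0.6100: g = -0.16334, g' = -0.4411 → ψ = 0.2397
  ψ = 0.2397: g = -0.02442, g' = -0.3472 → ψ = 0.1694
  ψ = 0.1694: g = 0.00014, g' = -0.3522 → ψ = 0.1697
Converged at ψ = 0.1697.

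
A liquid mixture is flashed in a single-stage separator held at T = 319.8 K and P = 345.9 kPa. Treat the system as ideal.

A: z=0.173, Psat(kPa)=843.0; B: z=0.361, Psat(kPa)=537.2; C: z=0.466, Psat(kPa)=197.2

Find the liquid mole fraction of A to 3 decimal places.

Raoult's law: Kᵢ = Pᵢˢᵃᵗ/P = Pᵢˢᵃᵗ/345.9.
  K_A = 843.0/345.9 = 2.43712, K_B = 537.2/345.9 = 1.55305, K_C = 197.2/345.9 = 0.57011
Material balance + equilibrium reduce to Σ zᵢ(Kᵢ−1)/(1+V/F(Kᵢ−1)) = 0.
Feasibility: ΣzᵢKᵢ = 1.248, Σzᵢ/Kᵢ = 1.121 — both > 1, two phases present.
Iterate (Newton) starting at V/F = 0.5:
  V/F = 0.500: g = 0.0459, g' = -0.328 → V/F = 0.640
  V/F = 0.640: g = 0.0007, g' = -0.321 → V/F = 0.642
Converged at V/F = 0.642.
Compositions from xᵢ = zᵢ/(1+V/F(Kᵢ−1)), yᵢ = Kᵢxᵢ:
  A: x = 0.090, y = 0.219
  B: x = 0.266, y = 0.414
  C: x = 0.644, y = 0.367

x_A = 0.090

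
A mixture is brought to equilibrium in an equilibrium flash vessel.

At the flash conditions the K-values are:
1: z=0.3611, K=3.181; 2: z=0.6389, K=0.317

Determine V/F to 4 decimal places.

V/F = 0.2358

Rachford–Rice: g(V/F) = Σ zᵢ(Kᵢ−1)/(1+V/F(Kᵢ−1)) = 0.
g(0) = ΣzᵢKᵢ − 1 = 0.3512 and g(1) = 1 − Σzᵢ/Kᵢ = -1.1290, so a root lies in (0, 1).
Iterate (Newton) starting at V/F = 0.5:
  V/F = 0.5000: g = -0.28594, g' = -1.0804 → V/F = 0.2353
  V/F = 0.2353: g = 0.00050, g' = -1.1732 → V/F = 0.2358
Converged at V/F = 0.2358.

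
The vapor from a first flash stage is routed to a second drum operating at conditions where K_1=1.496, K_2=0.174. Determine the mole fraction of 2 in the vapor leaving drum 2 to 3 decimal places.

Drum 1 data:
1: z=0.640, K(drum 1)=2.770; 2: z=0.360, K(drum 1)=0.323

y_2 (drum 2) = 0.065

Drum 1:
Material balance + equilibrium reduce to Σ zᵢ(Kᵢ−1)/(1+ψ₁(Kᵢ−1)) = 0.
Feasibility: ΣzᵢKᵢ = 1.889, Σzᵢ/Kᵢ = 1.346 — both > 1, two phases present.
Iterate (Newton) starting at ψ₁ = 0.5:
  ψ₁ = 0.500: g = 0.2325, g' = -0.941 → ψ₁ = 0.747
  ψ₁ = 0.747: g = -0.0053, g' = -1.047 → ψ₁ = 0.742
Converged at ψ₁ = 0.742.
Drum-1 compositions:
  1: x = 0.277, y = 0.766
  2: x = 0.723, y = 0.234
Drum-2 feed = drum-1 vapor: z₂ = (0.7664, 0.2336).
Drum 2:
Let ψ₂ = V/F and solve Σ zᵢ(Kᵢ−1)/(1+ψ₂(Kᵢ−1)) = 0.
g(0) = ΣzᵢKᵢ − 1 = 0.187 and g(1) = 1 − Σzᵢ/Kᵢ = -0.855, so a root lies in (0, 1).
Binary case is linear: z₁(K₁−1)(1+ψ₂(K₂−1)) + z₂(K₂−1)(1+ψ₂(K₁−1)) = 0
⇒ ψ₂ = [z₁(K₁−1)+z₂(K₂−1)] / [−(K₁−1)(K₂−1)] = 0.1871/0.4097 = 0.457
  1: x = 0.625, y = 0.935
  2: x = 0.375, y = 0.065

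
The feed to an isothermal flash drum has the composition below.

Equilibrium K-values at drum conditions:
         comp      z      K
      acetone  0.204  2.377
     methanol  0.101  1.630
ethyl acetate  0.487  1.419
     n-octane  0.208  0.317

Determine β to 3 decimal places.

β = 0.824

Material balance + equilibrium reduce to Σ zᵢ(Kᵢ−1)/(1+β(Kᵢ−1)) = 0.
Feasibility: ΣzᵢKᵢ = 1.407, Σzᵢ/Kᵢ = 1.147 — both > 1, two phases present.
Newton iteration, β⁰ = 0.5:
  β = 0.500: g = 0.1677, g' = -0.441 → β = 0.880
  β = 0.880: g = -0.0393, g' = -0.751 → β = 0.828
  β = 0.828: g = -0.0024, g' = -0.663 → β = 0.824
Converged at β = 0.824.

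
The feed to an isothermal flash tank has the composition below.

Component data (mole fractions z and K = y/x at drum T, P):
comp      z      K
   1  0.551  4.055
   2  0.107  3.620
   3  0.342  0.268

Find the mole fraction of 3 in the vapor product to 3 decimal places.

y_3 = 0.215

Material balance + equilibrium reduce to Σ zᵢ(Kᵢ−1)/(1+β(Kᵢ−1)) = 0.
Check two-phase: ΣzᵢKᵢ = 2.713 > 1 and Σzᵢ/Kᵢ = 1.442 > 1, so g(0) = 1.713 > 0 and g(1) = -0.442 < 0.
Iterate (Newton) starting at β = 0.5:
  β = 0.500: g = 0.3925, g' = -1.399 → β = 0.781
  β = 0.781: g = 0.0052, g' = -1.526 → β = 0.784
Converged at β = 0.784.
Compositions from xᵢ = zᵢ/(1+β(Kᵢ−1)), yᵢ = Kᵢxᵢ:
  1: x = 0.162, y = 0.658
  2: x = 0.035, y = 0.127
  3: x = 0.803, y = 0.215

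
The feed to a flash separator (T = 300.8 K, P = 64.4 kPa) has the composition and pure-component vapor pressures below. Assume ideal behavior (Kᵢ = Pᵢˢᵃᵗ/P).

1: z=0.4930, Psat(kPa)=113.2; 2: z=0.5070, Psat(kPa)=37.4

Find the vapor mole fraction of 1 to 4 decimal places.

Raoult's law: Kᵢ = Pᵢˢᵃᵗ/P = Pᵢˢᵃᵗ/64.4.
  K_1 = 113.2/64.4 = 1.757764, K_2 = 37.4/64.4 = 0.580745
Let β = V/F and solve Σ zᵢ(Kᵢ−1)/(1+β(Kᵢ−1)) = 0.
Feasibility: ΣzᵢKᵢ = 1.1610, Σzᵢ/Kᵢ = 1.1535 — both > 1, two phases present.
Binary case is linear: z₁(K₁−1)(1+β(K₂−1)) + z₂(K₂−1)(1+β(K₁−1)) = 0
⇒ β = [z₁(K₁−1)+z₂(K₂−1)] / [−(K₁−1)(K₂−1)] = 0.16102/0.31770 = 0.5068
Compositions from xᵢ = zᵢ/(1+β(Kᵢ−1)), yᵢ = Kᵢxᵢ:
  1: x = 0.3562, y = 0.6261
  2: x = 0.6438, y = 0.3739

y_1 = 0.6261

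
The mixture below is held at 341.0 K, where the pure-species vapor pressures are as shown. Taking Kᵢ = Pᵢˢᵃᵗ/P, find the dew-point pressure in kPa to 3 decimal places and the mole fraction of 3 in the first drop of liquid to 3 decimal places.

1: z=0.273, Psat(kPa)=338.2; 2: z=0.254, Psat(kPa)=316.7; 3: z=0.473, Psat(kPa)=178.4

At the dew point ψ → 1, so Σzᵢ/Kᵢ = 1 with Kᵢ = Pᵢˢᵃᵗ/P ⇒ 1/P = Σzᵢ/Pᵢˢᵃᵗ.
1/P = 0.273/338.2 + 0.254/316.7 + 0.473/178.4 = 0.004261 ⇒ P = 234.710 kPa
xᵢ = zᵢP/Pᵢˢᵃᵗ ⇒ x_3 = 0.473·234.710/178.4 = 0.622

Pdew = 234.710 kPa, x_3 = 0.622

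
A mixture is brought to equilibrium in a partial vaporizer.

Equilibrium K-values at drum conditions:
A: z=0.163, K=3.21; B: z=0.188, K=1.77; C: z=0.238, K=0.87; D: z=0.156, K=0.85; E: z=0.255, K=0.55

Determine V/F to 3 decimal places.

Newton–Raphson from V/F = 0.54:
  V/F = 0.540: g = 0.0562, g' = -0.320 → V/F = 0.715
  V/F = 0.715: g = 0.0033, g' = -0.287 → V/F = 0.727
Converged at V/F = 0.727.

V/F = 0.727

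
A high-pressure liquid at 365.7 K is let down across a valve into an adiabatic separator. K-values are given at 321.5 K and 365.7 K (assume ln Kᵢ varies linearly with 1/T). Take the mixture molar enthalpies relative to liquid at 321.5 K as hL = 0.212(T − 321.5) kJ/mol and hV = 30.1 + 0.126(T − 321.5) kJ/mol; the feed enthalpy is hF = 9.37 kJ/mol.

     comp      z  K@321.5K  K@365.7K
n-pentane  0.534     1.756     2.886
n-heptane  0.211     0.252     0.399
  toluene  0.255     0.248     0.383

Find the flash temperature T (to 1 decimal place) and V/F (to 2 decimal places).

T = 330.5 K, V/F = 0.25

Adiabatic flash: solve Rachford–Rice at each trial T, then check hF = ψ·hV(T) + (1−ψ)·hL(T).
  T = 321.5 K: K = (1.756, 0.252, 0.248), RR gives ψ = 0.095, H_out = 2.872 kJ/mol
  T = 365.7 K: K = (2.886, 0.399, 0.383), RR gives ψ = 0.629, H_out = 25.901 kJ/mol
  T = 343.6 K: K = (2.287, 0.322, 0.313), RR gives ψ = 0.420, H_out = 16.517 kJ/mol
  T = 332.6 K: K = (2.014, 0.286, 0.280), RR gives ψ = 0.285, H_out = 10.655 kJ/mol
  T = 327.1 K: K = (1.884, 0.269, 0.264), RR gives ψ = 0.200, H_out = 7.125 kJ/mol
  T = 329.9 K: K = (1.950, 0.278, 0.272), RR gives ψ = 0.245, H_out = 8.987 kJ/mol
  T = 331.2 K: K = (1.981, 0.282, 0.276), RR gives ψ = 0.265, H_out = 9.804 kJ/mol
Linear interpolation between T = 329.9 (H_out = 8.987) and T = 331.2 (H_out = 9.804) on hF = 9.37 gives T ≈ 330.5 K, at which ψ = 0.25.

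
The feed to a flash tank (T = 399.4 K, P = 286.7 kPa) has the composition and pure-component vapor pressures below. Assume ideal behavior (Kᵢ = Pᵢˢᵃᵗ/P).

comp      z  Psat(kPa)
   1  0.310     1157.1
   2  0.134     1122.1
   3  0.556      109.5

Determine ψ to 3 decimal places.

ψ = 0.533

Raoult's law: Kᵢ = Pᵢˢᵃᵗ/P = Pᵢˢᵃᵗ/286.7.
  K_1 = 1157.1/286.7 = 4.03593, K_2 = 1122.1/286.7 = 3.91385, K_3 = 109.5/286.7 = 0.38193
Let ψ = V/F and solve Σ zᵢ(Kᵢ−1)/(1+ψ(Kᵢ−1)) = 0.
Check two-phase: ΣzᵢKᵢ = 1.988 > 1 and Σzᵢ/Kᵢ = 1.567 > 1, so g(0) = 0.988 > 0 and g(1) = -0.567 < 0.
Newton iteration, ψ⁰ = 0.5:
  ψ = 0.500: g = 0.0353, g' = -1.084 → ψ = 0.533
Converged at ψ = 0.533.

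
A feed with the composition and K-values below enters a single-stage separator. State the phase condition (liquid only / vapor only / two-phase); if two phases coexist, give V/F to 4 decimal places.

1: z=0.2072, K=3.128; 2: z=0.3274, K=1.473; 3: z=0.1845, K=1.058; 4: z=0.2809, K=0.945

vapor only

ΣzᵢKᵢ = 1.5910; Σzᵢ/Kᵢ = 0.7601.
Since Σzᵢ/Kᵢ < 1 the mixture is above its dew point — single vapor phase.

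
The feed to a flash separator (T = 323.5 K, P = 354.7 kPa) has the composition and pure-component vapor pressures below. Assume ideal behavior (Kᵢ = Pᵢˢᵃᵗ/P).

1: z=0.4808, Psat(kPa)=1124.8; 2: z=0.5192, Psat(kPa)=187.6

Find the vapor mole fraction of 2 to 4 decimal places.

Raoult's law: Kᵢ = Pᵢˢᵃᵗ/P = Pᵢˢᵃᵗ/354.7.
  K_1 = 1124.8/354.7 = 3.171131, K_2 = 187.6/354.7 = 0.528898
Material balance + equilibrium reduce to Σ zᵢ(Kᵢ−1)/(1+ψ(Kᵢ−1)) = 0.
Check two-phase: ΣzᵢKᵢ = 1.7993 > 1 and Σzᵢ/Kᵢ = 1.1333 > 1, so g(0) = 0.7993 > 0 and g(1) = -0.1333 < 0.
Newton–Raphson from ψ = 0.5:
  ψ = 0.5000: g = 0.18056, g' = -0.7182 → ψ = 0.7514
  ψ = 0.7514: g = 0.01808, g' = -0.6034 → ψ = 0.7814
Converged at ψ = 0.7814.
Compositions from xᵢ = zᵢ/(1+ψ(Kᵢ−1)), yᵢ = Kᵢxᵢ:
  1: x = 0.1783, y = 0.5654
  2: x = 0.8217, y = 0.4346

y_2 = 0.4346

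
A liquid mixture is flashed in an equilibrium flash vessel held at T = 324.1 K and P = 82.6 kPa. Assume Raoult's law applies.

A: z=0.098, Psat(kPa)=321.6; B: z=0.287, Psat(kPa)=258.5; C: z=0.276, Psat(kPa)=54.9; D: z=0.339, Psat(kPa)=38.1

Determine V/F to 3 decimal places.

Raoult's law: Kᵢ = Pᵢˢᵃᵗ/P = Pᵢˢᵃᵗ/82.6.
  K_A = 321.6/82.6 = 3.89346, K_B = 258.5/82.6 = 3.12954, K_C = 54.9/82.6 = 0.66465, K_D = 38.1/82.6 = 0.46126
Rachford–Rice: g(V/F) = Σ zᵢ(Kᵢ−1)/(1+V/F(Kᵢ−1)) = 0.
g(0) = ΣzᵢKᵢ − 1 = 0.620 and g(1) = 1 − Σzᵢ/Kᵢ = -0.267, so a root lies in (0, 1).
Newton iteration, V/F⁰ = 0.34:
  V/F = 0.340: g = 0.1694, g' = -0.833 → V/F = 0.543
  V/F = 0.543: g = 0.0222, g' = -0.647 → V/F = 0.578
Converged at V/F = 0.578.

V/F = 0.578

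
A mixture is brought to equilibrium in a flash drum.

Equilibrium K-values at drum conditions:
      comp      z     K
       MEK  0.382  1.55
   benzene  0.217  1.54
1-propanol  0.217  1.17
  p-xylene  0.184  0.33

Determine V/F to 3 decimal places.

Material balance + equilibrium reduce to Σ zᵢ(Kᵢ−1)/(1+V/F(Kᵢ−1)) = 0.
g(0) = ΣzᵢKᵢ − 1 = 0.241 and g(1) = 1 − Σzᵢ/Kᵢ = -0.130, so a root lies in (0, 1).
Newton–Raphson from V/F = 0.5:
  V/F = 0.500: g = 0.1057, g' = -0.302 → V/F = 0.849
  V/F = 0.849: g = -0.0303, g' = -0.533 → V/F = 0.793
  V/F = 0.793: g = -0.0020, g' = -0.467 → V/F = 0.788
Converged at V/F = 0.788.

V/F = 0.788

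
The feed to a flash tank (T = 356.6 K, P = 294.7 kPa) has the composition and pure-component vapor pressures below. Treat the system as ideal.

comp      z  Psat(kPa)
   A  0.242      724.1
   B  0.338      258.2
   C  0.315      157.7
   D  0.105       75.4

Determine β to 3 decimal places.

β = 0.153

Raoult's law: Kᵢ = Pᵢˢᵃᵗ/P = Pᵢˢᵃᵗ/294.7.
  K_A = 724.1/294.7 = 2.45707, K_B = 258.2/294.7 = 0.87615, K_C = 157.7/294.7 = 0.53512, K_D = 75.4/294.7 = 0.25585
Rachford–Rice: g(β) = Σ zᵢ(Kᵢ−1)/(1+β(Kᵢ−1)) = 0.
g(0) = ΣzᵢKᵢ − 1 = 0.086 and g(1) = 1 − Σzᵢ/Kᵢ = -0.483, so a root lies in (0, 1).
Newton–Raphson from β = 0.5:
  β = 0.500: g = -0.1558, g' = -0.441 → β = 0.146
  β = 0.146: g = 0.0031, g' = -0.506 → β = 0.153
Converged at β = 0.153.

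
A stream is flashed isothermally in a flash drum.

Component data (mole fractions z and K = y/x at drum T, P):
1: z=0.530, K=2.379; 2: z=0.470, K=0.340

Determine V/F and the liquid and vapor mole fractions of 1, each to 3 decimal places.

Newton–Raphson from V/F = 0.63:
  V/F = 0.630: g = -0.1399, g' = -0.888 → V/F = 0.473
  V/F = 0.473: g = -0.0083, g' = -0.802 → V/F = 0.462
Converged at V/F = 0.462.
Compositions from xᵢ = zᵢ/(1+V/F(Kᵢ−1)), yᵢ = Kᵢxᵢ:
  1: x = 0.324, y = 0.770
  2: x = 0.676, y = 0.230

V/F = 0.462, x_1 = 0.324, y_1 = 0.770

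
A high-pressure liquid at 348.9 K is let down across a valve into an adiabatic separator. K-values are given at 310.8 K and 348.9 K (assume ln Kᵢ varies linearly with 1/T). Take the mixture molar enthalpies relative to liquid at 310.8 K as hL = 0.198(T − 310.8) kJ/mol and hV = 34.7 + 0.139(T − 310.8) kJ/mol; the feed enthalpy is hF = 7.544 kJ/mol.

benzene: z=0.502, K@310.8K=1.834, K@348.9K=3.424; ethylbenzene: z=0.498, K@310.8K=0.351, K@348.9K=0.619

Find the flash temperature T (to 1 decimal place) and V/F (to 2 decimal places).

T = 311.9 K, V/F = 0.21

Adiabatic flash: solve Rachford–Rice at each trial T, then check hF = ψ·hV(T) + (1−ψ)·hL(T).
  T = 310.8 K: K = (1.834, 0.351), RR gives ψ = 0.176, H_out = 6.120 kJ/mol
  T = 348.9 K: K = (3.424, 0.619), RR gives ψ = 1.000, H_out = 39.996 kJ/mol
  T = 329.9 K: K = (2.554, 0.474), RR gives ψ = 0.634, H_out = 25.072 kJ/mol
  T = 320.4 K: K = (2.177, 0.410), RR gives ψ = 0.428, H_out = 16.503 kJ/mol
  T = 315.6 K: K = (2.001, 0.380), RR gives ψ = 0.312, H_out = 11.681 kJ/mol
  T = 313.2 K: K = (1.916, 0.365), RR gives ψ = 0.247, H_out = 9.021 kJ/mol
  T = 312.0 K: K = (1.875, 0.358), RR gives ψ = 0.213, H_out = 7.605 kJ/mol
  T = 311.4 K: K = (1.854, 0.355), RR gives ψ = 0.195, H_out = 6.872 kJ/mol
  T = 311.7 K: K = (1.865, 0.356), RR gives ψ = 0.204, H_out = 7.240 kJ/mol
Linear interpolation between T = 311.7 (H_out = 7.240) and T = 312.0 (H_out = 7.605) on hF = 7.544 gives T ≈ 311.9 K, at which ψ = 0.21.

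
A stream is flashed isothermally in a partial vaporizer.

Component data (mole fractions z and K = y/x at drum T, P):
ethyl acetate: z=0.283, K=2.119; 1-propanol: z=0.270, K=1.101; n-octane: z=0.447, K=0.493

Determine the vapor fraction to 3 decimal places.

ψ = 0.290

Let ψ = V/F and solve Σ zᵢ(Kᵢ−1)/(1+ψ(Kᵢ−1)) = 0.
Feasibility: ΣzᵢKᵢ = 1.117, Σzᵢ/Kᵢ = 1.285 — both > 1, two phases present.
Newton–Raphson from ψ = 0.34:
  ψ = 0.340: g = -0.0181, g' = -0.356 → ψ = 0.289
  ψ = 0.289: g = 0.0001, g' = -0.363 → ψ = 0.290
Converged at ψ = 0.290.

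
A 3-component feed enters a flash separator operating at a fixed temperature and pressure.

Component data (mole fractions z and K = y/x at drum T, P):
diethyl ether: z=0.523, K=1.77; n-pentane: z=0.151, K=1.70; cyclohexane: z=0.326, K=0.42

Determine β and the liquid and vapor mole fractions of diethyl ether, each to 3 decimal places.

β = 0.730, x_diethyl ether = 0.335, y_diethyl ether = 0.593

Let β = V/F and solve Σ zᵢ(Kᵢ−1)/(1+β(Kᵢ−1)) = 0.
Check two-phase: ΣzᵢKᵢ = 1.319 > 1 and Σzᵢ/Kᵢ = 1.160 > 1, so g(0) = 0.319 > 0 and g(1) = -0.160 < 0.
Iterate (Newton) starting at β = 0.45:
  β = 0.450: g = 0.1236, g' = -0.415 → β = 0.748
  β = 0.748: g = -0.0091, g' = -0.499 → β = 0.730
Converged at β = 0.730.
Compositions from xᵢ = zᵢ/(1+β(Kᵢ−1)), yᵢ = Kᵢxᵢ:
  diethyl ether: x = 0.335, y = 0.593
  n-pentane: x = 0.100, y = 0.170
  cyclohexane: x = 0.565, y = 0.237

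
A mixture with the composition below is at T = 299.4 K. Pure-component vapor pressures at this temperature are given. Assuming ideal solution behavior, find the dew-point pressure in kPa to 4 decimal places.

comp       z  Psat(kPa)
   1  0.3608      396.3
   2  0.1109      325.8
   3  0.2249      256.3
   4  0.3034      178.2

At the dew point ψ → 1, so Σzᵢ/Kᵢ = 1 with Kᵢ = Pᵢˢᵃᵗ/P ⇒ 1/P = Σzᵢ/Pᵢˢᵃᵗ.
1/P = 0.3608/396.3 + 0.1109/325.8 + 0.2249/256.3 + 0.3034/178.2 = 0.0038309 ⇒ P = 261.0364 kPa

Pdew = 261.0364 kPa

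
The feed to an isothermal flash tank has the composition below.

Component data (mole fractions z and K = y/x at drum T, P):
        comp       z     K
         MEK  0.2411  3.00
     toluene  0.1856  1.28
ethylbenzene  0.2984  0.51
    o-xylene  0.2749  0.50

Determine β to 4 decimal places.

β = 0.3283

Rachford–Rice: g(β) = Σ zᵢ(Kᵢ−1)/(1+β(Kᵢ−1)) = 0.
Feasibility: ΣzᵢKᵢ = 1.2505, Σzᵢ/Kᵢ = 1.3603 — both > 1, two phases present.
Newton–Raphson from β = 0.5:
  β = 0.5000: g = -0.09024, g' = -0.5002 → β = 0.3196
  β = 0.3196: g = 0.00493, g' = -0.5693 → β = 0.3282
  β = 0.3282: g = 0.00002, g' = -0.5638 → β = 0.3283
Converged at β = 0.3283.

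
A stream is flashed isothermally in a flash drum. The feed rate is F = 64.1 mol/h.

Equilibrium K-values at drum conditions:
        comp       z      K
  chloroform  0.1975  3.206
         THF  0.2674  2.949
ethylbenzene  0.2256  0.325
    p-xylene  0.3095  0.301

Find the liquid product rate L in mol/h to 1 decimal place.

L = 37.5 mol/h

Material balance + equilibrium reduce to Σ zᵢ(Kᵢ−1)/(1+V/F(Kᵢ−1)) = 0.
g(0) = ΣzᵢKᵢ − 1 = 0.5882 and g(1) = 1 − Σzᵢ/Kᵢ = -0.8747, so a root lies in (0, 1).
Newton–Raphson from V/F = 0.5:
  V/F = 0.5000: g = -0.09131, g' = -1.0694 → V/F = 0.4146
  V/F = 0.4146: g = -0.00029, g' = -1.0709 → V/F = 0.4143
Converged at V/F = 0.4143.
Then V = V/F·F = 0.4143·64.1 = 26.6 mol/h and L = F − V = 37.5 mol/h.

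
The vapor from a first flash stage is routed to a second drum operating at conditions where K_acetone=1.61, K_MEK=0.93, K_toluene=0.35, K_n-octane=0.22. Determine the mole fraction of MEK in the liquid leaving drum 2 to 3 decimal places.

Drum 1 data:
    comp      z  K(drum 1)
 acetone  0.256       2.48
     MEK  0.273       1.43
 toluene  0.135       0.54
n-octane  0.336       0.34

Drum 1:
Material balance + equilibrium reduce to Σ zᵢ(Kᵢ−1)/(1+ψ₁(Kᵢ−1)) = 0.
g(0) = ΣzᵢKᵢ − 1 = 0.212 and g(1) = 1 − Σzᵢ/Kᵢ = -0.532, so a root lies in (0, 1).
Newton iteration, ψ₁⁰ = 0.5:
  ψ₁ = 0.500: g = -0.0973, g' = -0.594 → ψ₁ = 0.336
  ψ₁ = 0.336: g = -0.0029, g' = -0.570 → ψ₁ = 0.331
Converged at ψ₁ = 0.331.
Drum-1 compositions:
  acetone: x = 0.172, y = 0.426
  MEK: x = 0.239, y = 0.342
  toluene: x = 0.159, y = 0.086
  n-octane: x = 0.430, y = 0.146
Drum-2 feed = drum-1 vapor: z₂ = (0.4261, 0.3417, 0.0860, 0.1462).
Drum 2:
Newton–Raphson from ψ₂ = 0.65:
  ψ₂ = 0.650: g = -0.1670, g' = -0.558 → ψ₂ = 0.351
  ψ₂ = 0.351: g = -0.0398, g' = -0.339 → ψ₂ = 0.233
  ψ₂ = 0.233: g = -0.0021, g' = -0.307 → ψ₂ = 0.227
Converged at ψ₂ = 0.227.
  acetone: x = 0.374, y = 0.603
  MEK: x = 0.347, y = 0.323
  toluene: x = 0.101, y = 0.035
  n-octane: x = 0.178, y = 0.039

x_MEK (drum 2) = 0.347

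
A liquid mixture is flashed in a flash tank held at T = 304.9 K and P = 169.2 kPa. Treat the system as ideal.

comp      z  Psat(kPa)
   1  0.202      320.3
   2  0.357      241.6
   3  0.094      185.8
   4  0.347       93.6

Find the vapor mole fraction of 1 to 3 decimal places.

Raoult's law: Kᵢ = Pᵢˢᵃᵗ/P = Pᵢˢᵃᵗ/169.2.
  K_1 = 320.3/169.2 = 1.89303, K_2 = 241.6/169.2 = 1.42790, K_3 = 185.8/169.2 = 1.09811, K_4 = 93.6/169.2 = 0.55319
Let β = V/F and solve Σ zᵢ(Kᵢ−1)/(1+β(Kᵢ−1)) = 0.
g(0) = ΣzᵢKᵢ − 1 = 0.187 and g(1) = 1 − Σzᵢ/Kᵢ = -0.070, so a root lies in (0, 1).
Iterate (Newton) starting at β = 0.39:
  β = 0.390: g = 0.0858, g' = -0.239 → β = 0.749
  β = 0.749: g = -0.0007, g' = -0.253 → β = 0.746
Converged at β = 0.746.
Compositions from xᵢ = zᵢ/(1+β(Kᵢ−1)), yᵢ = Kᵢxᵢ:
  1: x = 0.121, y = 0.229
  2: x = 0.271, y = 0.386
  3: x = 0.088, y = 0.096
  4: x = 0.521, y = 0.288

y_1 = 0.229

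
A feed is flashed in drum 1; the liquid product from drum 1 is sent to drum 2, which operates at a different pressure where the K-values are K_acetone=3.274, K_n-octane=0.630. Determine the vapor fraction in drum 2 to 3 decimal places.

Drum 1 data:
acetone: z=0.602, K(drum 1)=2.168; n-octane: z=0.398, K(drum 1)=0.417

Drum 1:
Material balance + equilibrium reduce to Σ zᵢ(Kᵢ−1)/(1+ψ₁(Kᵢ−1)) = 0.
g(0) = ΣzᵢKᵢ − 1 = 0.471 and g(1) = 1 − Σzᵢ/Kᵢ = -0.232, so a root lies in (0, 1).
Iterate (Newton) starting at ψ₁ = 0.44:
  ψ₁ = 0.440: g = 0.1524, g' = -0.603 → ψ₁ = 0.693
  ψ₁ = 0.693: g = -0.0005, g' = -0.632 → ψ₁ = 0.692
Converged at ψ₁ = 0.692.
Drum-1 compositions:
  acetone: x = 0.333, y = 0.722
  n-octane: x = 0.667, y = 0.278
Drum-2 feed = drum-1 liquid: z₂ = (0.3330, 0.6670).
Drum 2:
Material balance + equilibrium reduce to Σ zᵢ(Kᵢ−1)/(1+ψ₂(Kᵢ−1)) = 0.
Feasibility: ΣzᵢKᵢ = 1.510, Σzᵢ/Kᵢ = 1.161 — both > 1, two phases present.
Binary case is linear: z₁(K₁−1)(1+ψ₂(K₂−1)) + z₂(K₂−1)(1+ψ₂(K₁−1)) = 0
⇒ ψ₂ = [z₁(K₁−1)+z₂(K₂−1)] / [−(K₁−1)(K₂−1)] = 0.5103/0.8414 = 0.607
  acetone: x = 0.140, y = 0.458
  n-octane: x = 0.860, y = 0.542

V/F (drum 2) = 0.607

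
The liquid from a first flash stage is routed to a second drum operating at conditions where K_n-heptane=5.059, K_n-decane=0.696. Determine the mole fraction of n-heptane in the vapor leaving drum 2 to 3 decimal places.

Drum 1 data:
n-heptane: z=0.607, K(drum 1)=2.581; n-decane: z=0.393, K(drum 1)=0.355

Drum 1:
Let ψ₁ = V/F and solve Σ zᵢ(Kᵢ−1)/(1+ψ₁(Kᵢ−1)) = 0.
Feasibility: ΣzᵢKᵢ = 1.706, Σzᵢ/Kᵢ = 1.342 — both > 1, two phases present.
Binary case is linear: z₁(K₁−1)(1+ψ₁(K₂−1)) + z₂(K₂−1)(1+ψ₁(K₁−1)) = 0
⇒ ψ₁ = [z₁(K₁−1)+z₂(K₂−1)] / [−(K₁−1)(K₂−1)] = 0.7062/1.0197 = 0.693
Drum-1 compositions:
  n-heptane: x = 0.290, y = 0.748
  n-decane: x = 0.710, y = 0.252
Drum-2 feed = drum-1 liquid: z₂ = (0.2898, 0.7102).
Drum 2:
Material balance + equilibrium reduce to Σ zᵢ(Kᵢ−1)/(1+ψ₂(Kᵢ−1)) = 0.
g(0) = ΣzᵢKᵢ − 1 = 0.960 and g(1) = 1 − Σzᵢ/Kᵢ = -0.078, so a root lies in (0, 1).
Iterate (Newton) starting at ψ₂ = 0.5:
  ψ₂ = 0.500: g = 0.1336, g' = -0.611 → ψ₂ = 0.719
  ψ₂ = 0.719: g = 0.0240, g' = -0.419 → ψ₂ = 0.776
  ψ₂ = 0.776: g = 0.0009, g' = -0.390 → ψ₂ = 0.778
Converged at ψ₂ = 0.778.
  n-heptane: x = 0.070, y = 0.352
  n-decane: x = 0.930, y = 0.648

y_n-heptane (drum 2) = 0.352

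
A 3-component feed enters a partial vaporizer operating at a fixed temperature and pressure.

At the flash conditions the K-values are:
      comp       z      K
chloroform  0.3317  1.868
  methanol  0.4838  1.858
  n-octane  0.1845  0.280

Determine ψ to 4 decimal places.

ψ = 0.9186

Rachford–Rice: g(ψ) = Σ zᵢ(Kᵢ−1)/(1+ψ(Kᵢ−1)) = 0.
Check two-phase: ΣzᵢKᵢ = 1.5702 > 1 and Σzᵢ/Kᵢ = 1.0969 > 1, so g(0) = 0.5702 > 0 and g(1) = -0.0969 < 0.
Newton iteration, ψ⁰ = 0.5:
  ψ = 0.5000: g = 0.28370, g' = -0.5295 → ψ = 1.0000
  ψ = 1.0000: g = -0.09688, g' = -1.3947 → ψ = 0.9305
  ψ = 0.9305: g = -0.01244, g' = -1.0648 → ψ = 0.9189
  ψ = 0.9189: g = -0.00024, g' = -1.0238 → ψ = 0.9186
Converged at ψ = 0.9186.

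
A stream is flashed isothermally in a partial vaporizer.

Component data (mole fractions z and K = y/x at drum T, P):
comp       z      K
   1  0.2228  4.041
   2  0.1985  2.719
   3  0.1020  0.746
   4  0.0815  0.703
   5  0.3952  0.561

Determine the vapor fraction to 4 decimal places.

Let ψ = V/F and solve Σ zᵢ(Kᵢ−1)/(1+ψ(Kᵢ−1)) = 0.
g(0) = ΣzᵢKᵢ − 1 = 0.7952 and g(1) = 1 − Σzᵢ/Kᵢ = -0.0853, so a root lies in (0, 1).
Newton–Raphson from ψ = 0.5:
  ψ = 0.5000: g = 0.17192, g' = -0.6375 → ψ = 0.7697
  ψ = 0.7697: g = 0.02409, g' = -0.4893 → ψ = 0.8189
  ψ = 0.8189: g = 0.00027, g' = -0.4790 → ψ = 0.8195
Converged at ψ = 0.8195.

ψ = 0.8195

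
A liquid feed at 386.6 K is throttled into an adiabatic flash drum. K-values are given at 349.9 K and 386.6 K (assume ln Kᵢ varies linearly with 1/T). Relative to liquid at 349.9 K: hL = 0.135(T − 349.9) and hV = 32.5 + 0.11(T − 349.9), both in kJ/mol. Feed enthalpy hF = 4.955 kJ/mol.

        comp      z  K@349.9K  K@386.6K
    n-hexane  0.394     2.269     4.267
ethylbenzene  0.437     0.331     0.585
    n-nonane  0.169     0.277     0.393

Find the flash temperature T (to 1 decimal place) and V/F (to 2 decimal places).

Adiabatic flash: solve Rachford–Rice at each trial T, then check hF = ψ·hV(T) + (1−ψ)·hL(T).
  T = 349.9 K: K = (2.269, 0.331, 0.277), RR gives ψ = 0.098, H_out = 3.197 kJ/mol
  T = 386.6 K: K = (4.267, 0.585, 0.393), RR gives ψ = 0.642, H_out = 25.242 kJ/mol
  T = 368.2 K: K = (3.158, 0.446, 0.333), RR gives ψ = 0.390, H_out = 14.982 kJ/mol
  T = 359.0 K: K = (2.686, 0.385, 0.304), RR gives ψ = 0.258, H_out = 9.567 kJ/mol
  T = 354.4 K: K = (2.469, 0.357, 0.290), RR gives ψ = 0.183, H_out = 6.533 kJ/mol
  T = 352.1 K: K = (2.365, 0.344, 0.283), RR gives ψ = 0.141, H_out = 4.883 kJ/mol
Linear interpolation between T = 352.1 (H_out = 4.883) and T = 354.4 (H_out = 6.533) on hF = 4.955 gives T ≈ 352.2 K, at which ψ = 0.14.

T = 352.2 K, V/F = 0.14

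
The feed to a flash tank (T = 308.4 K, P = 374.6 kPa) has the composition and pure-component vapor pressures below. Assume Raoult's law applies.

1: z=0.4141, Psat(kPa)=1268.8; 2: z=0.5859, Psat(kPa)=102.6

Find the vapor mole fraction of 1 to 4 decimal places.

Raoult's law: Kᵢ = Pᵢˢᵃᵗ/P = Pᵢˢᵃᵗ/374.6.
  K_1 = 1268.8/374.6 = 3.387080, K_2 = 102.6/374.6 = 0.273892
Newton–Raphson from V/F = 0.5:
  V/F = 0.5000: g = -0.21728, g' = -1.2518 → V/F = 0.3264
  V/F = 0.3264: g = -0.00201, g' = -1.2760 → V/F = 0.3249
Converged at V/F = 0.3249.
Compositions from xᵢ = zᵢ/(1+V/F(Kᵢ−1)), yᵢ = Kᵢxᵢ:
  1: x = 0.2332, y = 0.7900
  2: x = 0.7668, y = 0.2100

y_1 = 0.7900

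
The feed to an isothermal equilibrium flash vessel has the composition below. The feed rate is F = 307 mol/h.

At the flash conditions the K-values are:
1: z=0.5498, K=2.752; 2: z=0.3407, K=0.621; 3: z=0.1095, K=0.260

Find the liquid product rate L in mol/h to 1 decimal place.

L = 54.5 mol/h

Let ψ = V/F and solve Σ zᵢ(Kᵢ−1)/(1+ψ(Kᵢ−1)) = 0.
g(0) = ΣzᵢKᵢ − 1 = 0.7531 and g(1) = 1 − Σzᵢ/Kᵢ = -0.1696, so a root lies in (0, 1).
Iterate (Newton) starting at ψ = 0.48:
  ψ = 0.4800: g = 0.23973, g' = -0.7153 → ψ = 0.8151
  ψ = 0.8151: g = 0.00564, g' = -0.7696 → ψ = 0.8225
  ψ = 0.8225: g = -0.00003, g' = -0.7780 → ψ = 0.8224
Converged at ψ = 0.8224.
Then V = ψ·F = 0.8224·307 = 252.5 mol/h and L = F − V = 54.5 mol/h.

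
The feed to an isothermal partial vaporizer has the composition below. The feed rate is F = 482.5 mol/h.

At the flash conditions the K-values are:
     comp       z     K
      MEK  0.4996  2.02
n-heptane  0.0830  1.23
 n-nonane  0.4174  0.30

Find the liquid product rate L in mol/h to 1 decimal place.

L = 309.0 mol/h

Iterate (Newton) starting at ψ = 0.53:
  ψ = 0.5300: g = -0.11672, g' = -0.7394 → ψ = 0.3721
  ψ = 0.3721: g = -0.00814, g' = -0.6508 → ψ = 0.3596
Converged at ψ = 0.3596.
Then V = ψ·F = 0.3596·482.5 = 173.5 mol/h and L = F − V = 309.0 mol/h.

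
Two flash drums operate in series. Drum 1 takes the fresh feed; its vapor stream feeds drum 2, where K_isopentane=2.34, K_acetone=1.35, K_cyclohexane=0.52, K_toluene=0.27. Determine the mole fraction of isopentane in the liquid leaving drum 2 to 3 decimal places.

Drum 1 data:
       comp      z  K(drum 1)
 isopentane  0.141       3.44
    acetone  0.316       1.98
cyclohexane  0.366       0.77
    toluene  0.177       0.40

x_isopentane (drum 2) = 0.133

Drum 1:
Material balance + equilibrium reduce to Σ zᵢ(Kᵢ−1)/(1+ψ₁(Kᵢ−1)) = 0.
g(0) = ΣzᵢKᵢ − 1 = 0.463 and g(1) = 1 − Σzᵢ/Kᵢ = -0.118, so a root lies in (0, 1).
Newton iteration, ψ₁⁰ = 0.38:
  ψ₁ = 0.380: g = 0.1744, g' = -0.517 → ψ₁ = 0.717
  ψ₁ = 0.717: g = 0.0198, g' = -0.440 → ψ₁ = 0.762
Converged at ψ₁ = 0.762.
Drum-1 compositions:
  isopentane: x = 0.049, y = 0.170
  acetone: x = 0.181, y = 0.358
  cyclohexane: x = 0.444, y = 0.342
  toluene: x = 0.326, y = 0.130
Drum-2 feed = drum-1 vapor: z₂ = (0.1697, 0.3582, 0.3417, 0.1304).
Drum 2:
Material balance + equilibrium reduce to Σ zᵢ(Kᵢ−1)/(1+ψ₂(Kᵢ−1)) = 0.
g(0) = ΣzᵢKᵢ − 1 = 0.094 and g(1) = 1 − Σzᵢ/Kᵢ = -0.478, so a root lies in (0, 1).
Newton iteration, ψ₂⁰ = 0.37:
  ψ₂ = 0.370: g = -0.0668, g' = -0.417 → ψ₂ = 0.210
  ψ₂ = 0.210: g = -0.0005, g' = -0.418 → ψ₂ = 0.209
Converged at ψ₂ = 0.209.
  isopentane: x = 0.133, y = 0.310
  acetone: x = 0.334, y = 0.451
  cyclohexane: x = 0.380, y = 0.197
  toluene: x = 0.154, y = 0.042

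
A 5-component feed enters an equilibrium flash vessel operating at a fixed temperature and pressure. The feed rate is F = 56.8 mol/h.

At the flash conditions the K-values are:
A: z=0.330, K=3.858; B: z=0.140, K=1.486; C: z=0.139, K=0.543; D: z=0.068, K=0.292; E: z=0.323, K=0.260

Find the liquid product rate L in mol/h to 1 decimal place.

L = 33.4 mol/h

Material balance + equilibrium reduce to Σ zᵢ(Kᵢ−1)/(1+ψ(Kᵢ−1)) = 0.
Feasibility: ΣzᵢKᵢ = 1.660, Σzᵢ/Kᵢ = 1.911 — both > 1, two phases present.
Iterate (Newton) starting at ψ = 0.5:
  ψ = 0.500: g = -0.0932, g' = -1.054 → ψ = 0.412
Converged at ψ = 0.412.
Then V = ψ·F = 0.4118·56.8 = 23.4 mol/h and L = F − V = 33.4 mol/h.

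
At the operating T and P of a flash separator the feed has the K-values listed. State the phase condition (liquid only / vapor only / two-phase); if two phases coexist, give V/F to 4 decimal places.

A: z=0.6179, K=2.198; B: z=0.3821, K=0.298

two-phase, V/F = 0.5613

ΣzᵢKᵢ = 1.4720; Σzᵢ/Kᵢ = 1.5633.
Both exceed 1, so a two-phase solution exists.
Binary case is linear: z₁(K₁−1)(1+ψ(K₂−1)) + z₂(K₂−1)(1+ψ(K₁−1)) = 0
⇒ ψ = [z₁(K₁−1)+z₂(K₂−1)] / [−(K₁−1)(K₂−1)] = 0.47201/0.84100 = 0.5613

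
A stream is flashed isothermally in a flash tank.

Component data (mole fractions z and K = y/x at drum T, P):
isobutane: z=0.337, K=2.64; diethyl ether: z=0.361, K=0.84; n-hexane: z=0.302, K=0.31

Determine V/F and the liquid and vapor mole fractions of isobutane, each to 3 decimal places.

Material balance + equilibrium reduce to Σ zᵢ(Kᵢ−1)/(1+V/F(Kᵢ−1)) = 0.
Feasibility: ΣzᵢKᵢ = 1.287, Σzᵢ/Kᵢ = 1.532 — both > 1, two phases present.
Newton iteration, V/F⁰ = 0.5:
  V/F = 0.500: g = -0.0772, g' = -0.620 → V/F = 0.375
  V/F = 0.375: g = -0.0006, g' = -0.620 → V/F = 0.374
Converged at V/F = 0.374.
Compositions from xᵢ = zᵢ/(1+V/F(Kᵢ−1)), yᵢ = Kᵢxᵢ:
  isobutane: x = 0.209, y = 0.551
  diethyl ether: x = 0.384, y = 0.323
  n-hexane: x = 0.407, y = 0.126

V/F = 0.374, x_isobutane = 0.209, y_isobutane = 0.551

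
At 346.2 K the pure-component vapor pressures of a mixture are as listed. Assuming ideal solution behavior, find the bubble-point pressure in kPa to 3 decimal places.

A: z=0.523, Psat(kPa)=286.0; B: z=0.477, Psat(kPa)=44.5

Pbub = 170.804 kPa

At the bubble point ψ → 0, so ΣzᵢKᵢ = 1 with Kᵢ = Pᵢˢᵃᵗ/P ⇒ P = ΣzᵢPᵢˢᵃᵗ.
P = 0.523·286.0 + 0.477·44.5 = 170.804 kPa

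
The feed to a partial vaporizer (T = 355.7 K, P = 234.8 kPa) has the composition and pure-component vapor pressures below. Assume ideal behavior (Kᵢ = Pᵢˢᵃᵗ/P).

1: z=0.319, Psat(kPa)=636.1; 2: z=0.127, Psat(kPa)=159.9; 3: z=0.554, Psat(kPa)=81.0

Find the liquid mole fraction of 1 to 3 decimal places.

Raoult's law: Kᵢ = Pᵢˢᵃᵗ/P = Pᵢˢᵃᵗ/234.8.
  K_1 = 636.1/234.8 = 2.70911, K_2 = 159.9/234.8 = 0.68101, K_3 = 81.0/234.8 = 0.34497
Newton iteration, β⁰ = 0.5:
  β = 0.500: g = -0.2938, g' = -0.815 → β = 0.139
  β = 0.139: g = -0.0014, g' = -0.910 → β = 0.138
Converged at β = 0.138.
Compositions from xᵢ = zᵢ/(1+β(Kᵢ−1)), yᵢ = Kᵢxᵢ:
  1: x = 0.258, y = 0.699
  2: x = 0.133, y = 0.090
  3: x = 0.609, y = 0.210

x_1 = 0.258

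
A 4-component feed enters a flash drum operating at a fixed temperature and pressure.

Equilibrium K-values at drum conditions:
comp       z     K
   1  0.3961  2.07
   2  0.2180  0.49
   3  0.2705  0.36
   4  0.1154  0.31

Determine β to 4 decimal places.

Let β = V/F and solve Σ zᵢ(Kᵢ−1)/(1+β(Kᵢ−1)) = 0.
Feasibility: ΣzᵢKᵢ = 1.0599, Σzᵢ/Kᵢ = 1.7599 — both > 1, two phases present.
Iterate (Newton) starting at β = 0.5:
  β = 0.5000: g = -0.24928, g' = -0.6623 → β = 0.1236
  β = 0.1236: g = -0.01939, g' = -0.6146 → β = 0.0921
  β = 0.0921: g = 0.00017, g' = -0.6260 → β = 0.0923
Converged at β = 0.0923.

β = 0.0923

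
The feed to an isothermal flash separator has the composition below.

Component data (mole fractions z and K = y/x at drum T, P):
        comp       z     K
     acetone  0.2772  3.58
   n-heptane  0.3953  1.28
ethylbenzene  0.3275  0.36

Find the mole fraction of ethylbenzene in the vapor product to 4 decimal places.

Rachford–Rice: g(ψ) = Σ zᵢ(Kᵢ−1)/(1+ψ(Kᵢ−1)) = 0.
g(0) = ΣzᵢKᵢ − 1 = 0.6163 and g(1) = 1 − Σzᵢ/Kᵢ = -0.2960, so a root lies in (0, 1).
Newton–Raphson from ψ = 0.63:
  ψ = 0.6300: g = 0.01529, g' = -0.6667 → ψ = 0.6529
  ψ = 0.6529: g = -0.00008, g' = -0.6740 → ψ = 0.6528
Converged at ψ = 0.6528.
Compositions from xᵢ = zᵢ/(1+ψ(Kᵢ−1)), yᵢ = Kᵢxᵢ:
  acetone: x = 0.1033, y = 0.3697
  n-heptane: x = 0.3342, y = 0.4278
  ethylbenzene: x = 0.5625, y = 0.2025

y_ethylbenzene = 0.2025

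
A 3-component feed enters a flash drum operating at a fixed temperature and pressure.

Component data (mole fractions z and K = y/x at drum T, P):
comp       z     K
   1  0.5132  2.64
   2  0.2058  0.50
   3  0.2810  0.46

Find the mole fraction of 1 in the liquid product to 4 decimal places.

Rachford–Rice: g(V/F) = Σ zᵢ(Kᵢ−1)/(1+V/F(Kᵢ−1)) = 0.
g(0) = ΣzᵢKᵢ − 1 = 0.5870 and g(1) = 1 − Σzᵢ/Kᵢ = -0.2169, so a root lies in (0, 1).
Newton–Raphson from V/F = 0.59:
  V/F = 0.5900: g = 0.05911, g' = -0.6365 → V/F = 0.6829
  V/F = 0.6829: g = 0.00040, g' = -0.6314 → V/F = 0.6835
Converged at V/F = 0.6835.
Compositions from xᵢ = zᵢ/(1+V/F(Kᵢ−1)), yᵢ = Kᵢxᵢ:
  1: x = 0.2420, y = 0.6388
  2: x = 0.3126, y = 0.1563
  3: x = 0.4454, y = 0.2049

x_1 = 0.2420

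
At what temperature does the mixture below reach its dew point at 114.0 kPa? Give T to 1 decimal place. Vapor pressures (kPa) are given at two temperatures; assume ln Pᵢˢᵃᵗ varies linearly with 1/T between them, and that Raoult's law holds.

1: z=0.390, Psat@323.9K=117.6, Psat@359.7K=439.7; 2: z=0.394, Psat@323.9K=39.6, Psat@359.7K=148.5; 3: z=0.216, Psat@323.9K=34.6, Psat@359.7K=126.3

T = 344.8 K

Dew-point temperature: Σzᵢ·P/Pᵢˢᵃᵗ(T) = 1. Interpolate ln Pᵢˢᵃᵗ = aᵢ + bᵢ/T.
  T = 323.9 K: ΣzᵢP/Pᵢˢᵃᵗ = 2.2240
  T = 359.7 K: ΣzᵢP/Pᵢˢᵃᵗ = 0.5985
  T = 341.8 K: ΣzᵢP/Pᵢˢᵃᵗ = 1.1148
  T = 350.8 K: ΣzᵢP/Pᵢˢᵃᵗ = 0.8090
  T = 346.3 K: ΣzᵢP/Pᵢˢᵃᵗ = 0.9477
  T = 344.1 K: ΣzᵢP/Pᵢˢᵃᵗ = 1.0254
Interpolating between 344.1 K and 346.3 K gives T ≈ 344.8 K.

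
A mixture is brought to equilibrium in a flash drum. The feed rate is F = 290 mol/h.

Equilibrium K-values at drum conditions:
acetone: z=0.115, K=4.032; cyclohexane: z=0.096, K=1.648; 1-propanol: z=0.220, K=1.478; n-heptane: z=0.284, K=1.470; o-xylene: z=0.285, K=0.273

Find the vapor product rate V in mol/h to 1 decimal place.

V = 168.4 mol/h

Rachford–Rice: g(ψ) = Σ zᵢ(Kᵢ−1)/(1+ψ(Kᵢ−1)) = 0.
g(0) = ΣzᵢKᵢ − 1 = 0.442 and g(1) = 1 − Σzᵢ/Kᵢ = -0.473, so a root lies in (0, 1).
Newton iteration, ψ⁰ = 0.5:
  ψ = 0.500: g = 0.0530, g' = -0.636 → ψ = 0.583
  ψ = 0.583: g = -0.0017, g' = -0.683 → ψ = 0.581
Converged at ψ = 0.581.
Then V = ψ·F = 0.5808·290 = 168.4 mol/h and L = F − V = 121.6 mol/h.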